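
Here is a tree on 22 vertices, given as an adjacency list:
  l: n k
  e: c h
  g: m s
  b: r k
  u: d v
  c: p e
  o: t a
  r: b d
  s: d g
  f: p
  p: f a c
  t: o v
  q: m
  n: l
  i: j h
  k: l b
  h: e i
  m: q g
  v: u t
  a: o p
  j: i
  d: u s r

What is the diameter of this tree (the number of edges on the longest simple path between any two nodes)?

16

BFS from j reaches n last, at distance 16; BFS from n confirms no node is farther.
Path: j – i – h – e – c – p – a – o – t – v – u – d – r – b – k – l – n.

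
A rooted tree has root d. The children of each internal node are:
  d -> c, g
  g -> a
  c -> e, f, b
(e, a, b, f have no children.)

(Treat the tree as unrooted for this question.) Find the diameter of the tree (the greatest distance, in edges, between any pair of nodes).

Starting from a, a farthest node is b at distance 4.
One longest path: a-g-d-c-b.
So the diameter is 4.

4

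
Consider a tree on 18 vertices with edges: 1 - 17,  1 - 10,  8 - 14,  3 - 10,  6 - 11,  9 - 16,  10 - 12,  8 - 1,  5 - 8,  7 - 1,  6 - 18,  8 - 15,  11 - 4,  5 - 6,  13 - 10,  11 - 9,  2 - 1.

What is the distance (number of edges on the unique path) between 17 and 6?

17 – 1 – 8 – 5 – 6: 4 edges.

4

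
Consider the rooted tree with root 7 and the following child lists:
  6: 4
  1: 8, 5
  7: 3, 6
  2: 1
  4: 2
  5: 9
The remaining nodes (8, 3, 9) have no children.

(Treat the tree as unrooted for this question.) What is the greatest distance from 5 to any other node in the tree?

6

The node farthest from 5 is 3, via 5–1–2–4–6–7–3 — 6 edges.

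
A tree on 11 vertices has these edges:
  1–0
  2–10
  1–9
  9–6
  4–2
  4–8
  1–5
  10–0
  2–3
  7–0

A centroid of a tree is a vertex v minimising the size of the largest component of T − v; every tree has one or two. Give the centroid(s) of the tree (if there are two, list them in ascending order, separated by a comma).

Removing 0 splits the tree into components of sizes 5, 4, 1; the largest is 5 ≤ ⌊11/2⌋ = 5.
Every other node leaves some component of size > 5, so the centroid is unique.

0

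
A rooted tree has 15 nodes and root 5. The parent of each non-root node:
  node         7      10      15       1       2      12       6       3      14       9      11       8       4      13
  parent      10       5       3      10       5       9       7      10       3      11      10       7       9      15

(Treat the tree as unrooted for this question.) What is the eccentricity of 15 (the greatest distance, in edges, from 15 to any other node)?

5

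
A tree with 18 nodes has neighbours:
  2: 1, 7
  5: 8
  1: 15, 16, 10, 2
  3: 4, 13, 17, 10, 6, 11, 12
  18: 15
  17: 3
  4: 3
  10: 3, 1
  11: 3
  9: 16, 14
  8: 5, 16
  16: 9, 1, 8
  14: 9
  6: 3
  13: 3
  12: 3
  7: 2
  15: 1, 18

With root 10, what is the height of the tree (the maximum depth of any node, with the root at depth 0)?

4

A deepest node is 14, reached by 10 – 1 – 16 – 9 – 14.
That path has 4 edges, so the height is 4.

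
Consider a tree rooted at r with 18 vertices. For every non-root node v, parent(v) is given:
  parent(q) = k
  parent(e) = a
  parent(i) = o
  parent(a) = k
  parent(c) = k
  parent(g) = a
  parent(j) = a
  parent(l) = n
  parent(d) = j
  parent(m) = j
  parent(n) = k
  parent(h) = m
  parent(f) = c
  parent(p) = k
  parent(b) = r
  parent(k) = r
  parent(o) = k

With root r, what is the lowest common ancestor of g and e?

a

g's ancestor chain is g, a, k, r and e's is e, a, k, r; they first meet at a.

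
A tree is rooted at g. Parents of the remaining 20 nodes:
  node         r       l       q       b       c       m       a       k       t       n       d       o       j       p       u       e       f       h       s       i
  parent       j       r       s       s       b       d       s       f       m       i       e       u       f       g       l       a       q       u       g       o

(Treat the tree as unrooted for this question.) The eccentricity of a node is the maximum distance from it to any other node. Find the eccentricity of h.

12

The node farthest from h is t, via h-u-l-r-j-f-q-s-a-e-d-m-t — 12 edges.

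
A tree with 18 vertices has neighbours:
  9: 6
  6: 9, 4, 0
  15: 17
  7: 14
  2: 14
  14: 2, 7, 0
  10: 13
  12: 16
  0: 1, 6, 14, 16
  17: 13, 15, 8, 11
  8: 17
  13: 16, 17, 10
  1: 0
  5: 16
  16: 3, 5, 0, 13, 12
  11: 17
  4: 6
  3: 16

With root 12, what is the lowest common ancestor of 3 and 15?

16

3's ancestor chain is 3, 16, 12 and 15's is 15, 17, 13, 16, 12; they first meet at 16.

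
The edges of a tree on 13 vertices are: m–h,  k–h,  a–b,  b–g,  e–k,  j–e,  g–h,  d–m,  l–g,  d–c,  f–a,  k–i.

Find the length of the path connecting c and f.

7

Walking from c: c–d–m–h–g–b–a–f. Length 7.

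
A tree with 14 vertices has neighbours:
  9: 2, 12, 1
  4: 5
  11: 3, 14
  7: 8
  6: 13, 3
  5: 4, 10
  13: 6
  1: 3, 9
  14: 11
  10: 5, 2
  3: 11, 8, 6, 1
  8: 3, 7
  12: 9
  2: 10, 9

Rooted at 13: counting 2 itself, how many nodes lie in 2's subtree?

2's subtree: {2, 10, 5, 4}, size 4.

4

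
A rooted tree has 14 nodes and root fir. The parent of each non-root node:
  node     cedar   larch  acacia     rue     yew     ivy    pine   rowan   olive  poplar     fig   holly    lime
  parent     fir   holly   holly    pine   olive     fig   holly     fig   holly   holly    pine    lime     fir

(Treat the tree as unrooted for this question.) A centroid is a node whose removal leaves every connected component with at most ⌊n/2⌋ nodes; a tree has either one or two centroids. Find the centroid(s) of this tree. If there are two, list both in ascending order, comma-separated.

holly

If holly is removed the pieces have sizes 5, 3, 2, 1, 1, 1, all ≤ ⌊14/2⌋ = 7.
Every other node leaves some component of size > 7, so the centroid is unique.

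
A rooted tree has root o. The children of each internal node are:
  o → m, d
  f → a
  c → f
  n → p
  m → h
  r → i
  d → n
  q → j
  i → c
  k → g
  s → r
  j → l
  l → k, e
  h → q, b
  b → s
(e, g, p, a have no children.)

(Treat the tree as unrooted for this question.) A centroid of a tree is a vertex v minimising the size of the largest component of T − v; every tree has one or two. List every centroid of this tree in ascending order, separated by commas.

If h is removed the pieces have sizes 7, 6, 5, all ≤ ⌊19/2⌋ = 9.
Every other node leaves some component of size > 9, so the centroid is unique.

h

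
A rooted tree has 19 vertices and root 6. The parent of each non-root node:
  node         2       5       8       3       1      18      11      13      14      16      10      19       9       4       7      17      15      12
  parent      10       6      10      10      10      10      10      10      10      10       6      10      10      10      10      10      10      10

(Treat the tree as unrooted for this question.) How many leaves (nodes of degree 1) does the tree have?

17

Exactly 17 nodes have a single neighbour: 1, 2, 3, 4, 5, 7, 8, 9, 11, 12, 13, 14, 15, 16, 17, 18, 19.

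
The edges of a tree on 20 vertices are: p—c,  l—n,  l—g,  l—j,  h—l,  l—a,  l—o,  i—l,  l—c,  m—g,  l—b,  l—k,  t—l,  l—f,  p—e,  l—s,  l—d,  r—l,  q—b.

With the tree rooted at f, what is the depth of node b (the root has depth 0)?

f → l → b — 2 edges.

2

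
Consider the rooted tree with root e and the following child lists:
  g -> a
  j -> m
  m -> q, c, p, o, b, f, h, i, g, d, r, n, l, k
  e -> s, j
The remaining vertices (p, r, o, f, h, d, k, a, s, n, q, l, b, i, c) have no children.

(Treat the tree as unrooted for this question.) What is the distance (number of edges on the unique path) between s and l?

The path is s - e - j - m - l, which has 4 edges.

4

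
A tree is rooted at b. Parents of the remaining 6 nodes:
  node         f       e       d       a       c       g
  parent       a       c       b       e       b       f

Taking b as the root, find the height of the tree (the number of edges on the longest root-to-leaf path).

The longest root-to-leaf path is b → c → e → a → f → g (5 edges).

5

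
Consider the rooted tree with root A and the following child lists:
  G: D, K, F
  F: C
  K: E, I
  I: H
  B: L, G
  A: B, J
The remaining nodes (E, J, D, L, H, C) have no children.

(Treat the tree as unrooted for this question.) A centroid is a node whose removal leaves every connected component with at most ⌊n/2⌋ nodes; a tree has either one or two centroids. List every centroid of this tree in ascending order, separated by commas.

G

Removing G splits the tree into components of sizes 4, 4, 2, 1; the largest is 4 ≤ ⌊12/2⌋ = 6.
Every other node leaves some component of size > 6, so the centroid is unique.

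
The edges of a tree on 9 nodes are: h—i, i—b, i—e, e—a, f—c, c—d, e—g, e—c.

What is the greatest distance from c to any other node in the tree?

3

Distances from c peak at 3, attained at h (b also at distance 3).
c–e–i–h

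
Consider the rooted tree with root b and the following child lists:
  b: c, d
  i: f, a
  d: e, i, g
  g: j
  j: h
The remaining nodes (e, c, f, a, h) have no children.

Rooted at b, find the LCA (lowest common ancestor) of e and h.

Path e→root: e d b; path h→root: h j g d b.
First common node: d.

d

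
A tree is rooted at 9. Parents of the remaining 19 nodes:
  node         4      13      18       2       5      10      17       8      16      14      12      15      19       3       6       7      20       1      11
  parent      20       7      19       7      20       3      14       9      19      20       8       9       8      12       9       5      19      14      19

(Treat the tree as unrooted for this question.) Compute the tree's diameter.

Starting from 13, a farthest node is 10 at distance 8.
One longest path: 13 – 7 – 5 – 20 – 19 – 8 – 12 – 3 – 10.
So the diameter is 8.

8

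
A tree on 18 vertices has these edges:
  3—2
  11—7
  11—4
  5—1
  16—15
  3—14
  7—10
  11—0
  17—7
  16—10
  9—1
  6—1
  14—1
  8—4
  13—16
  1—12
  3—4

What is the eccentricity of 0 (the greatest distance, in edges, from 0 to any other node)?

Distances from 0 peak at 6, attained at 9 (5, 12, 6 also at distance 6).
0 – 11 – 4 – 3 – 14 – 1 – 9

6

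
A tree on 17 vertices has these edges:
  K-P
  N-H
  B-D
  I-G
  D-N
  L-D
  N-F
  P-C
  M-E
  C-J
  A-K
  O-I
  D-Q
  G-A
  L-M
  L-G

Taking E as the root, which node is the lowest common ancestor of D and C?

L

Ancestors of D (toward the root): D, L, M, E.
Ancestors of C: C, P, K, A, G, L, M, E.
The deepest node appearing in both lists is L.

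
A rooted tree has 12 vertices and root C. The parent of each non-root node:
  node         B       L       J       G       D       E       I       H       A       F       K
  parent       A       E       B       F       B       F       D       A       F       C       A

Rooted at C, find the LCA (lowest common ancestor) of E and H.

F

E's ancestor chain is E, F, C and H's is H, A, F, C; they first meet at F.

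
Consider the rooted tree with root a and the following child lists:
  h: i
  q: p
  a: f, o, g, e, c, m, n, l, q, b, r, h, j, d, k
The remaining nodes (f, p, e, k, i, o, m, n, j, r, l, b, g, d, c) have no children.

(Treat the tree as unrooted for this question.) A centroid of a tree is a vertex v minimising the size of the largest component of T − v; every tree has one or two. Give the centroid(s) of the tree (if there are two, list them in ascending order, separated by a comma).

Removing a splits the tree into components of sizes 2, 2, 1, 1, 1, 1, 1, 1, 1, 1, 1, 1, 1, 1, 1; the largest is 2 ≤ ⌊18/2⌋ = 9.
No neighbour of a does as well, so a is the unique centroid.

a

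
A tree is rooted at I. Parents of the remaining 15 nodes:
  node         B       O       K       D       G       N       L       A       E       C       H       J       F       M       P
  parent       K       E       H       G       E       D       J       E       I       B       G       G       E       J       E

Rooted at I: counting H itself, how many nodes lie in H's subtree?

4

H's subtree: {H, K, B, C}, size 4.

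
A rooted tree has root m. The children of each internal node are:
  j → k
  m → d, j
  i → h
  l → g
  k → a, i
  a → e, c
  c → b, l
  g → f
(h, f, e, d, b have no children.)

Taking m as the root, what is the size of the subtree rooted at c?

The subtree rooted at c contains: c, b, l, g, f — 5 nodes.

5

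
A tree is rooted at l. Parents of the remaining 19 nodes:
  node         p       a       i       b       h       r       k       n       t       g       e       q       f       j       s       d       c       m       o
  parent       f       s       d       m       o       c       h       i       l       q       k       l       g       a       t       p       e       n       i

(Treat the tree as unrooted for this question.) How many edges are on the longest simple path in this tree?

A longest path is r–c–e–k–h–o–i–d–p–f–g–q–l–t–s–a–j, with 16 edges.

16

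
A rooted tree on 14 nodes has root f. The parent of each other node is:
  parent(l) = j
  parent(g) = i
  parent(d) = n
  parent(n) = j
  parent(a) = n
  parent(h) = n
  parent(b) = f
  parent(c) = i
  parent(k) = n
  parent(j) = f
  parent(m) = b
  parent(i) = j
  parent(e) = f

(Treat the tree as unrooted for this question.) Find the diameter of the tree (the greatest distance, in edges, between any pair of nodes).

A longest path is m - b - f - j - i - g, with 5 edges.

5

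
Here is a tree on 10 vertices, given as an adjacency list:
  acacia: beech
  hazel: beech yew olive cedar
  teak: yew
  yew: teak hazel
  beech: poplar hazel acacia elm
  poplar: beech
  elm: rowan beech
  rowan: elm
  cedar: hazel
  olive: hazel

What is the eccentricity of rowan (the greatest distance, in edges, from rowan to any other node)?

The node farthest from rowan is teak, via rowan-elm-beech-hazel-yew-teak — 5 edges.

5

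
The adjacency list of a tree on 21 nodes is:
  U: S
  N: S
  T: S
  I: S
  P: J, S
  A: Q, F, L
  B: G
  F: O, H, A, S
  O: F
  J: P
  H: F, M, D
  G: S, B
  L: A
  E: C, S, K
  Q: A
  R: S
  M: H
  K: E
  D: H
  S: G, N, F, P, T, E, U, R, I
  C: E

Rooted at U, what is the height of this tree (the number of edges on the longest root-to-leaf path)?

4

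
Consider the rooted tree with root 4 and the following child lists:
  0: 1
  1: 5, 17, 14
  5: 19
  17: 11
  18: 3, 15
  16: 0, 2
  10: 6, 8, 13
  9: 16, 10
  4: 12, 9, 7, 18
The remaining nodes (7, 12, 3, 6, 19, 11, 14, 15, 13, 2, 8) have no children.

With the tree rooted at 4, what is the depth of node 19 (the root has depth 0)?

6

4 – 9 – 16 – 0 – 1 – 5 – 19 — 6 edges.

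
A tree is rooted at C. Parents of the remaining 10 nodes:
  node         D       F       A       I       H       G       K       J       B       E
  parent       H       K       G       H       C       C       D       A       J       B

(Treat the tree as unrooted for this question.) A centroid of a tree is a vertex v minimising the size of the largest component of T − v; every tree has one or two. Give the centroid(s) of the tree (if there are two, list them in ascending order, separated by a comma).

Removing C splits the tree into components of sizes 5, 5; the largest is 5 ≤ ⌊11/2⌋ = 5.
No neighbour of C does as well, so C is the unique centroid.

C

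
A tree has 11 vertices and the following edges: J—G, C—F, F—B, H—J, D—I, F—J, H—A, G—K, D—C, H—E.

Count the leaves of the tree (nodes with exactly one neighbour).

5

Degree-1 nodes: A, B, E, I, K — 5 of them.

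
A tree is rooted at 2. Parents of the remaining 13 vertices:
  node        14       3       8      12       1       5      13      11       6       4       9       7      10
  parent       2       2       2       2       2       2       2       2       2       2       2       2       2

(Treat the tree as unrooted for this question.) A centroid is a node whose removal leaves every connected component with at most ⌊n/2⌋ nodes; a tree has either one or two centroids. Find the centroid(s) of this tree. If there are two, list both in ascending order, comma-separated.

2

Removing 2 splits the tree into components of sizes 1, 1, 1, 1, 1, 1, 1, 1, 1, 1, 1, 1, 1; the largest is 1 ≤ ⌊14/2⌋ = 7.
No neighbour of 2 does as well, so 2 is the unique centroid.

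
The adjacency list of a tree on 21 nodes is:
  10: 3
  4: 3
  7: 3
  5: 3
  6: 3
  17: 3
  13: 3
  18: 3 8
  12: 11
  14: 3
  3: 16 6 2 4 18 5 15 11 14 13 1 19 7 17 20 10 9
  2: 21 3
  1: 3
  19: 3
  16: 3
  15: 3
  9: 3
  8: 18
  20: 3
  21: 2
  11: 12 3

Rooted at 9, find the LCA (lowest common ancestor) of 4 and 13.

Ancestors of 4 (toward the root): 4, 3, 9.
Ancestors of 13: 13, 3, 9.
The deepest node appearing in both lists is 3.

3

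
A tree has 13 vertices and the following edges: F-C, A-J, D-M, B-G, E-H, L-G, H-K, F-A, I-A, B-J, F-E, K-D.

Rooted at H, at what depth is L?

7

Path from H to L: H–E–F–A–J–B–G–L, which has 7 edges.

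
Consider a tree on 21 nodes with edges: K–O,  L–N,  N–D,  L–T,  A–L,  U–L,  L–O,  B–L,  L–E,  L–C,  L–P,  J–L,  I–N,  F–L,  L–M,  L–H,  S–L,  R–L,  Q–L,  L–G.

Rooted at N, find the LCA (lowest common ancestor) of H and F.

L

Path H→root: H L N; path F→root: F L N.
First common node: L.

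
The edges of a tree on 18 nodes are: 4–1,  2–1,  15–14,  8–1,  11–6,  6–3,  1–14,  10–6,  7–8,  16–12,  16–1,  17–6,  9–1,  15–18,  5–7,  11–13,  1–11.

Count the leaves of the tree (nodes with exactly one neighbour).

10

Degree-1 nodes: 2, 3, 4, 5, 9, 10, 12, 13, 17, 18 — 10 of them.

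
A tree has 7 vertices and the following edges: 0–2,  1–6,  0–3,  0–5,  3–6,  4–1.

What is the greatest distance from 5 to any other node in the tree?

Distances from 5 peak at 5, attained at 4.
5 – 0 – 3 – 6 – 1 – 4

5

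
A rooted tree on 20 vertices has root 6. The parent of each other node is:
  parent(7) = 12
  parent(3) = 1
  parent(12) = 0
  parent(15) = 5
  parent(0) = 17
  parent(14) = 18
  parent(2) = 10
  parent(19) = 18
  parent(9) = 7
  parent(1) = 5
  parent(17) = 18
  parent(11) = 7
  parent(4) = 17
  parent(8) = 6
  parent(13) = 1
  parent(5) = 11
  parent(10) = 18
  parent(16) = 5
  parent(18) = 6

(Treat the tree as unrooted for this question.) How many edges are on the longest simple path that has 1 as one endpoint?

9

A farthest node from 1 is 8 (2 also at distance 9).
The path 1–5–11–7–12–0–17–18–6–8 has 9 edges.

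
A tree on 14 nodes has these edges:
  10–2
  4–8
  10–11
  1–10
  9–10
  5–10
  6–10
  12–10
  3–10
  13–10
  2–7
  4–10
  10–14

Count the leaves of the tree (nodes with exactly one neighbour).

Exactly 11 nodes have a single neighbour: 1, 3, 5, 6, 7, 8, 9, 11, 12, 13, 14.

11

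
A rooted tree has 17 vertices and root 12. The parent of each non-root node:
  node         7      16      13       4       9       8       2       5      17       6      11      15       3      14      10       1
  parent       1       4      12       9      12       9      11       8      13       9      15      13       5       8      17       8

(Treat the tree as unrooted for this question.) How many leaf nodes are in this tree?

Exactly 7 nodes have a single neighbour: 2, 3, 6, 7, 10, 14, 16.

7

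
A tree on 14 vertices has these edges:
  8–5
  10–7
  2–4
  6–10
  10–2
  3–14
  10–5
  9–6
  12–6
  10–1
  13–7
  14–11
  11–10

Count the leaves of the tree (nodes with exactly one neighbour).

7

Exactly 7 nodes have a single neighbour: 1, 3, 4, 8, 9, 12, 13.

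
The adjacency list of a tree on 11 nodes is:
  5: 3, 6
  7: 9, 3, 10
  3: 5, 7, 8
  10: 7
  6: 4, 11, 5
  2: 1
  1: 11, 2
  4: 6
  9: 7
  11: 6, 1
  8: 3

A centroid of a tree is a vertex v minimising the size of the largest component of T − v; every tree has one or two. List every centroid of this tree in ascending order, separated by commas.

5

Removing 5 splits the tree into components of sizes 5, 5; the largest is 5 ≤ ⌊11/2⌋ = 5.
Every other node leaves some component of size > 5, so the centroid is unique.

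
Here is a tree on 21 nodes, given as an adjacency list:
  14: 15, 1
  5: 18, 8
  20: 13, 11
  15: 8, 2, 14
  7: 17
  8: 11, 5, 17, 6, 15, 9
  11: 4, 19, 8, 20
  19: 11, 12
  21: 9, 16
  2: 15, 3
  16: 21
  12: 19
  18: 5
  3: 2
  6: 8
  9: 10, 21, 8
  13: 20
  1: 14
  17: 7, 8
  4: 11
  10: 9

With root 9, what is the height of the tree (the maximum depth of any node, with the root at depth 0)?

4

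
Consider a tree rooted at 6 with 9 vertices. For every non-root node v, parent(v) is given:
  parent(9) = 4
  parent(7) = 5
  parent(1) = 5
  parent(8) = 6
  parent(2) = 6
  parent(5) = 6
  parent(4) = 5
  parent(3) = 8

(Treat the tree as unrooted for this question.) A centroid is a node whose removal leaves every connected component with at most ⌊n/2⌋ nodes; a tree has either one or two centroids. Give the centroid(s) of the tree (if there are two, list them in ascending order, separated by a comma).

Delete 5: the remaining components have sizes 4, 2, 1, 1. Max 4 ≤ 4, so 5 is a centroid.
Every other node leaves some component of size > 4, so the centroid is unique.

5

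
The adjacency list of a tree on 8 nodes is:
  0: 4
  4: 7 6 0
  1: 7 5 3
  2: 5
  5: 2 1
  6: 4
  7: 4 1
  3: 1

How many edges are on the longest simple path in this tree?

BFS from 6 reaches 2 last, at distance 5; BFS from 2 confirms no node is farther.
Path: 6 – 4 – 7 – 1 – 5 – 2.

5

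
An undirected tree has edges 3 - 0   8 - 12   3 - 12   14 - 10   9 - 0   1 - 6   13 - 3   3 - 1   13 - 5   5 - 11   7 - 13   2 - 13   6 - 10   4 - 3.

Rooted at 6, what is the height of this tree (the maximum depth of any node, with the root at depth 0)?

5

11 sits deepest: 6–1–3–13–5–11 — 5 edges from the root.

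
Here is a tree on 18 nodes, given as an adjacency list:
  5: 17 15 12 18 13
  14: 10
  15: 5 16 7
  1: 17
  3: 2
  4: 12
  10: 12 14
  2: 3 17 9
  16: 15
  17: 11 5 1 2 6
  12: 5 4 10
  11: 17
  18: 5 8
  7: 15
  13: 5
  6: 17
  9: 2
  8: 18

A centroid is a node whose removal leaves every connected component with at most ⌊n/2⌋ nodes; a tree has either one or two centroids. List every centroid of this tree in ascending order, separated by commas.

5

Delete 5: the remaining components have sizes 7, 4, 3, 2, 1. Max 7 ≤ 9, so 5 is a centroid.
Every other node leaves some component of size > 9, so the centroid is unique.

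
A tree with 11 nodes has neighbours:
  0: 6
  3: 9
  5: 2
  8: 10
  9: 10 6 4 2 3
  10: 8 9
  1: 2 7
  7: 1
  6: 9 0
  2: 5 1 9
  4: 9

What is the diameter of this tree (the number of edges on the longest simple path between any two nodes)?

5

BFS from 0 reaches 7 last, at distance 5; BFS from 7 confirms no node is farther.
Path: 0 – 6 – 9 – 2 – 1 – 7.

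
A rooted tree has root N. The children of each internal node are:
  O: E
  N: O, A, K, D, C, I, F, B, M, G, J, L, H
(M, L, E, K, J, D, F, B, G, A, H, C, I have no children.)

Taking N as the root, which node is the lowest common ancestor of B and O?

Path B→root: B N; path O→root: O N.
First common node: N.

N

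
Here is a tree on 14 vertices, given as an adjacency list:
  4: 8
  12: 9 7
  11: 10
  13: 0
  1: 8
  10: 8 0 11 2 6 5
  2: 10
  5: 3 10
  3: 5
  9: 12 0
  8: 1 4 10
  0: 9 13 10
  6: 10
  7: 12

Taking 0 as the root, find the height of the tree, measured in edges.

3

7 sits deepest: 0-9-12-7 — 3 edges from the root.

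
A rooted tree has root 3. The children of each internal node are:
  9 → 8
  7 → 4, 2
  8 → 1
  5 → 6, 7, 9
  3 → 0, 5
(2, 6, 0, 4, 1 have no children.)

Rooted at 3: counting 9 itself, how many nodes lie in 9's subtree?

The subtree rooted at 9 contains: 9, 8, 1 — 3 nodes.

3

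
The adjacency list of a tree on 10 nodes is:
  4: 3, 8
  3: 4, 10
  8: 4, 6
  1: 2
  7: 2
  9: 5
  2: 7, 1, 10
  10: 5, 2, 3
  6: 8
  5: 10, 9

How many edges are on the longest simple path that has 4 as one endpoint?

The node farthest from 4 is 1 (7, 9 also at distance 4), via 4–3–10–2–1 — 4 edges.

4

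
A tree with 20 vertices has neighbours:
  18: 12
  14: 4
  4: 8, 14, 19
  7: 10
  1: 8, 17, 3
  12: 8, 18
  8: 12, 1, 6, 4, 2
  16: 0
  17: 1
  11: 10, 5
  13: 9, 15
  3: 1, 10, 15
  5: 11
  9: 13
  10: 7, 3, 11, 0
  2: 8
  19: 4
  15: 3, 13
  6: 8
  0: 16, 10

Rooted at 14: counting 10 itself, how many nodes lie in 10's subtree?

6

10's subtree: {10, 0, 11, 7, 16, 5}, size 6.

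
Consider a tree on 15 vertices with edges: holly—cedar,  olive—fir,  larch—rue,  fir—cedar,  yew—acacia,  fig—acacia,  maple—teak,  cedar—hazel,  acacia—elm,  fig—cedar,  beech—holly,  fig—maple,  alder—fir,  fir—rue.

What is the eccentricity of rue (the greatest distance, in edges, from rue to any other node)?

5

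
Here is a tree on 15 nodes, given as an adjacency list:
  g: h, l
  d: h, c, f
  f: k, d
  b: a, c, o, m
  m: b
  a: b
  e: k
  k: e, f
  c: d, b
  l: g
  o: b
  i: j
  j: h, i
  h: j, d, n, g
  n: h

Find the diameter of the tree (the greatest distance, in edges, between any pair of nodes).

6

Starting from a, a farthest node is i at distance 6.
One longest path: a – b – c – d – h – j – i.
So the diameter is 6.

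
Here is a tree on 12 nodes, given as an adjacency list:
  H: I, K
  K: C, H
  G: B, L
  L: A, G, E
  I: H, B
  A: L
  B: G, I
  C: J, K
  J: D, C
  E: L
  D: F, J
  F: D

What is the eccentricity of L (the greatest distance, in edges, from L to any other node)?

Distances from L peak at 9, attained at F.
L–G–B–I–H–K–C–J–D–F

9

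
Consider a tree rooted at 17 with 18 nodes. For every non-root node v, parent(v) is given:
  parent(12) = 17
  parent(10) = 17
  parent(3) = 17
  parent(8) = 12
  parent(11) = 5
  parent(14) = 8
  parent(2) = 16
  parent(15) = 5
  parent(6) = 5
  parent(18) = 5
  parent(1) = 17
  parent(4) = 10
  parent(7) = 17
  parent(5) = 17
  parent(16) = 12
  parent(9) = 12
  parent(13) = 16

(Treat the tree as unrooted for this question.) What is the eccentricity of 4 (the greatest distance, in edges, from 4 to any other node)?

5

Distances from 4 peak at 5, attained at 14 (2, 13 also at distance 5).
4-10-17-12-8-14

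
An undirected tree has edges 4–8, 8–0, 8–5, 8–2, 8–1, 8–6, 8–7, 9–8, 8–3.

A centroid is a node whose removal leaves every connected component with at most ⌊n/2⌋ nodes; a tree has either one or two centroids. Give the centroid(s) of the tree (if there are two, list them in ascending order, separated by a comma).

8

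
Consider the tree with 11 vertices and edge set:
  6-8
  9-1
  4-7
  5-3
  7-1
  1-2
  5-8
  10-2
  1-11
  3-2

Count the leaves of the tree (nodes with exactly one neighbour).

5

The leaves are 4, 6, 9, 10, 11.
That is 5 leaves.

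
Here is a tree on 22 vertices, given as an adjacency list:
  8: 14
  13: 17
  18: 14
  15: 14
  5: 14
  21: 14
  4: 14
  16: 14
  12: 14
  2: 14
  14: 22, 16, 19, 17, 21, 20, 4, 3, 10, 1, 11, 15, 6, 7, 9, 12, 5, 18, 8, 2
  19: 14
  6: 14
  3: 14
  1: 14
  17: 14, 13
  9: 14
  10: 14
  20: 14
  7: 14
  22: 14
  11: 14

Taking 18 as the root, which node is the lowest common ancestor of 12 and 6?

14

12's ancestor chain is 12, 14, 18 and 6's is 6, 14, 18; they first meet at 14.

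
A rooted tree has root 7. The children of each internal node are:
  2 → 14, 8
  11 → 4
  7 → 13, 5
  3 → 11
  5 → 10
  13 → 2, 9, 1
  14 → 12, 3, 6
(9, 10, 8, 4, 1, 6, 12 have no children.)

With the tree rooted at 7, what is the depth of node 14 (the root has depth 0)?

Path from 7 to 14: 7–13–2–14, which has 3 edges.

3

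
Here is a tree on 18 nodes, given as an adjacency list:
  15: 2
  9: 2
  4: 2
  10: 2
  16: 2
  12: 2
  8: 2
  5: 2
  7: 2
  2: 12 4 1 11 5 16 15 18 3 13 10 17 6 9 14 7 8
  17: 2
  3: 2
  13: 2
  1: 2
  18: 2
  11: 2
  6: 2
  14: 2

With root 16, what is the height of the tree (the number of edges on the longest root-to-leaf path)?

2

A deepest node is 3, reached by 16-2-3.
That path has 2 edges, so the height is 2.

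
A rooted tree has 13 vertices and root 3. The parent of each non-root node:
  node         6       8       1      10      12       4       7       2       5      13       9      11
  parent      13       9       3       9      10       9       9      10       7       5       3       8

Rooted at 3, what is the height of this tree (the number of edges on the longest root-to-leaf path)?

A deepest node is 6, reached by 3 – 9 – 7 – 5 – 13 – 6.
That path has 5 edges, so the height is 5.

5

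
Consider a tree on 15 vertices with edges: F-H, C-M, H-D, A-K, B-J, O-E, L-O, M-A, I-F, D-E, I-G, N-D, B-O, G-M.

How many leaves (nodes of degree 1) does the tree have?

5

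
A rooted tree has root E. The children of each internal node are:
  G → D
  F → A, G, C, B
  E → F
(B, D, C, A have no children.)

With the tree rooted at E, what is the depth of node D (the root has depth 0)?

3

Climbing from D to the root: D → G → F → E. That's 3 steps.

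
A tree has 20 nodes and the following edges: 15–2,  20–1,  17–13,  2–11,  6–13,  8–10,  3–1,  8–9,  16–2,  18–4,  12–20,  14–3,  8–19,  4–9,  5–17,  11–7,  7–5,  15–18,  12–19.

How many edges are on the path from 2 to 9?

Walking from 2: 2 – 15 – 18 – 4 – 9. Length 4.

4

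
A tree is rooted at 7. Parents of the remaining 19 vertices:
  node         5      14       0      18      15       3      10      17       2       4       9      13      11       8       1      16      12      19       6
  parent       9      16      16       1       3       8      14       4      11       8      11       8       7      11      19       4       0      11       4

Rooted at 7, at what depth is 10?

Climbing from 10 to the root: 10 → 14 → 16 → 4 → 8 → 11 → 7. That's 6 steps.

6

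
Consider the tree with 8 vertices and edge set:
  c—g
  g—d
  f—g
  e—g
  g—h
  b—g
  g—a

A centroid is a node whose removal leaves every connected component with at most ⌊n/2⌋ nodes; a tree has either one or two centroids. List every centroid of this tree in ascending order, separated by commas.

g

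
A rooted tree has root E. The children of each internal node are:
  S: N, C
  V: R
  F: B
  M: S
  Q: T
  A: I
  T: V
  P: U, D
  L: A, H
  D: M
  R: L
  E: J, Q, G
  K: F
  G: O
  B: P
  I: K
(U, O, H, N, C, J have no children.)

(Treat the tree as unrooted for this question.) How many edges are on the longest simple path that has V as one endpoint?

The node farthest from V is C (N also at distance 12), via V-R-L-A-I-K-F-B-P-D-M-S-C — 12 edges.

12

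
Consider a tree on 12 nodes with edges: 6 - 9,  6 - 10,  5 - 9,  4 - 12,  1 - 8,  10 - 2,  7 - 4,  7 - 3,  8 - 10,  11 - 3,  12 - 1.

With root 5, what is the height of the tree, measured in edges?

10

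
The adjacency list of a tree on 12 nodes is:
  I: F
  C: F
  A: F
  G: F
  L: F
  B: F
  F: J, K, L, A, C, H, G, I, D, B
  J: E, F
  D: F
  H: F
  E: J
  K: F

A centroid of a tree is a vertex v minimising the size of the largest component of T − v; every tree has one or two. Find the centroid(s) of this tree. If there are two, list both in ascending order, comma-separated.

Delete F: the remaining components have sizes 2, 1, 1, 1, 1, 1, 1, 1, 1, 1. Max 2 ≤ 6, so F is a centroid.
Every other node leaves some component of size > 6, so the centroid is unique.

F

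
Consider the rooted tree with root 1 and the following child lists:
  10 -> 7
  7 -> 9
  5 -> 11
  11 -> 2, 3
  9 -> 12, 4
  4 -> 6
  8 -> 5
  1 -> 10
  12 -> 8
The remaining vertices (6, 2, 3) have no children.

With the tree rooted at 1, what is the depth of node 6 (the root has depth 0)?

5

Climbing from 6 to the root: 6–4–9–7–10–1. That's 5 steps.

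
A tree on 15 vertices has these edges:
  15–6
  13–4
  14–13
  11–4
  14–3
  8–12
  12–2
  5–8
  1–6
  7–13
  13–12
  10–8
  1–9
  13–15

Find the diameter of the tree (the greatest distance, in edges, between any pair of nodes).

A longest path is 9–1–6–15–13–12–8–10, with 7 edges.

7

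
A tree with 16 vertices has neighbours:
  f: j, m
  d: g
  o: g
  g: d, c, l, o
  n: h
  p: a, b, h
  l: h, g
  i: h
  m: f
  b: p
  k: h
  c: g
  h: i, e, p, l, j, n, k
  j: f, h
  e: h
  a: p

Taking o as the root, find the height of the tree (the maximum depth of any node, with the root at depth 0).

6

A deepest node is m, reached by o – g – l – h – j – f – m.
That path has 6 edges, so the height is 6.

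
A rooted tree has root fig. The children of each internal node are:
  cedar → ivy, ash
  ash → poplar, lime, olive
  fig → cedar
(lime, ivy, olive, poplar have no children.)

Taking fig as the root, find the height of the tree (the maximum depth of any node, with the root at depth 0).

poplar sits deepest: fig-cedar-ash-poplar — 3 edges from the root.

3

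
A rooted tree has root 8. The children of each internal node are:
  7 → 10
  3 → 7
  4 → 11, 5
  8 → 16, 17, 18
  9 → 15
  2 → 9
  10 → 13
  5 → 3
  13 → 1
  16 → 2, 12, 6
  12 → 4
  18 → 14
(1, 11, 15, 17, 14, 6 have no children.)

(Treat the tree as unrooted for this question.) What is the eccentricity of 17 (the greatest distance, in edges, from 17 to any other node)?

10

Distances from 17 peak at 10, attained at 1.
17-8-16-12-4-5-3-7-10-13-1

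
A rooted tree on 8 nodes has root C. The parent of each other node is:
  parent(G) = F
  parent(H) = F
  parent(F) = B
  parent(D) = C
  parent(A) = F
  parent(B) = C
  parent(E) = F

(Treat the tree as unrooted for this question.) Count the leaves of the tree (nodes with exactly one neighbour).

5

Degree-1 nodes: A, D, E, G, H — 5 of them.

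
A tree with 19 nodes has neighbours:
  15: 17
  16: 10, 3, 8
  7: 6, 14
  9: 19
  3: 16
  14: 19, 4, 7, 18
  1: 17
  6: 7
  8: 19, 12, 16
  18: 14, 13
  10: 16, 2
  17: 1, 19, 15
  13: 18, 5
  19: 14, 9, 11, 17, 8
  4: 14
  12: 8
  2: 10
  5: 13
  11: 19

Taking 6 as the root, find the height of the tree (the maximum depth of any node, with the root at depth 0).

7

A deepest node is 2, reached by 6–7–14–19–8–16–10–2.
That path has 7 edges, so the height is 7.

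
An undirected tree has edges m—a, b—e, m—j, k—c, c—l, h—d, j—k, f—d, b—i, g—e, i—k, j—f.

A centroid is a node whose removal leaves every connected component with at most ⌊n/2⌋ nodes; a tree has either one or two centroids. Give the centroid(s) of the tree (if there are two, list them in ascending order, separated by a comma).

If k is removed the pieces have sizes 6, 4, 2, all ≤ ⌊13/2⌋ = 6.
No neighbour of k does as well, so k is the unique centroid.

k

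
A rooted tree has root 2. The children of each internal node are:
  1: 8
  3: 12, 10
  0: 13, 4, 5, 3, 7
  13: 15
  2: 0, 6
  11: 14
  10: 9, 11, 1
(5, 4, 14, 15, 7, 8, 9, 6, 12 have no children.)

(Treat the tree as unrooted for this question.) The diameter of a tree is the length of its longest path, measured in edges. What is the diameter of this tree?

6

A longest path is 15 - 13 - 0 - 3 - 10 - 11 - 14, with 6 edges.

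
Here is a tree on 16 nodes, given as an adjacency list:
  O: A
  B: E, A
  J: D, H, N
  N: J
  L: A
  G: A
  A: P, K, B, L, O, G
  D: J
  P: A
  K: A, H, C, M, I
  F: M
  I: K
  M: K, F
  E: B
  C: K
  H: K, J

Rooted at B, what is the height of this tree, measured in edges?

The longest root-to-leaf path is B – A – K – H – J – N (5 edges).

5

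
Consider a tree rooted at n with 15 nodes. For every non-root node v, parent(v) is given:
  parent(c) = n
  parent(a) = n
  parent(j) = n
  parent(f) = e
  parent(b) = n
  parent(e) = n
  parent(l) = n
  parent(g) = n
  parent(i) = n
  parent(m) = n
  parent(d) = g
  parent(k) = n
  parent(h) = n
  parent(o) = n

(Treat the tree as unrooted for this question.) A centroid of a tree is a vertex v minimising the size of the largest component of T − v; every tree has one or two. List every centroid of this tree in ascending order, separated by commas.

n

If n is removed the pieces have sizes 2, 2, 1, 1, 1, 1, 1, 1, 1, 1, 1, 1, all ≤ ⌊15/2⌋ = 7.
No neighbour of n does as well, so n is the unique centroid.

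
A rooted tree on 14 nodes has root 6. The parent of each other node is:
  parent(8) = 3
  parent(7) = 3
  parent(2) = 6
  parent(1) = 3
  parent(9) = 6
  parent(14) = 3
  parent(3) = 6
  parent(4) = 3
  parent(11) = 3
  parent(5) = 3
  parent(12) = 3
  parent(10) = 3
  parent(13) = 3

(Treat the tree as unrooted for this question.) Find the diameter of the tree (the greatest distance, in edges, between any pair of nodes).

3

A longest path is 2 – 6 – 3 – 12, with 3 edges.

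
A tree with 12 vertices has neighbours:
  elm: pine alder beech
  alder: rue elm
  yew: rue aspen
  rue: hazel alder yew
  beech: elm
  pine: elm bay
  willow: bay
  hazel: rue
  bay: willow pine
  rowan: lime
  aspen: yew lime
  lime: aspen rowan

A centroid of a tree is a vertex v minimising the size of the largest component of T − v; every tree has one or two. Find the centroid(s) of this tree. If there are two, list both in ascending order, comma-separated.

alder, rue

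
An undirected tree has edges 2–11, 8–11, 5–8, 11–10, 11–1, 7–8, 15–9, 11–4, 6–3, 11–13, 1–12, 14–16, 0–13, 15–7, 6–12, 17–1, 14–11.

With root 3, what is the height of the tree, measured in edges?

9 sits deepest: 3 – 6 – 12 – 1 – 11 – 8 – 7 – 15 – 9 — 8 edges from the root.

8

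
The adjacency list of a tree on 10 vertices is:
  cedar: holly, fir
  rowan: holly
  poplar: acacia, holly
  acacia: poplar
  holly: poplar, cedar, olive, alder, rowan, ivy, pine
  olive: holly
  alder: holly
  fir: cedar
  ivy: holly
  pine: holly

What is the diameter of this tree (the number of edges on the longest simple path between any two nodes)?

4

BFS from acacia reaches fir last, at distance 4; BFS from fir confirms no node is farther.
Path: acacia - poplar - holly - cedar - fir.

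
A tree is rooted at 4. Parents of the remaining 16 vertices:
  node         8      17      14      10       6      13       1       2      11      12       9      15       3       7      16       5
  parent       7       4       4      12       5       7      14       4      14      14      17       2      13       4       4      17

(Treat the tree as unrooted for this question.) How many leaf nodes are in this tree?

The leaves are 1, 3, 6, 8, 9, 10, 11, 15, 16.
That is 9 leaves.

9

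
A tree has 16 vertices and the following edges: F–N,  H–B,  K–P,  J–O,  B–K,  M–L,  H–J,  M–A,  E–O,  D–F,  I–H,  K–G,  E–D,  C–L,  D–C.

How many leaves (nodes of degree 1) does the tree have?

Degree-1 nodes: A, G, I, N, P — 5 of them.

5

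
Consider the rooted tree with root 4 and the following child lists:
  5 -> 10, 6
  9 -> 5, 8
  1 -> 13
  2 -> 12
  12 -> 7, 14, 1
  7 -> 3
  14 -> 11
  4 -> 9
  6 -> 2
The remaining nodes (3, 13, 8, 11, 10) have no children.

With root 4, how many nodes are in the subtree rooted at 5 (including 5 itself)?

11

5's subtree: {5, 6, 10, 2, 12, 1, 14, 7, 13, 11, 3}, size 11.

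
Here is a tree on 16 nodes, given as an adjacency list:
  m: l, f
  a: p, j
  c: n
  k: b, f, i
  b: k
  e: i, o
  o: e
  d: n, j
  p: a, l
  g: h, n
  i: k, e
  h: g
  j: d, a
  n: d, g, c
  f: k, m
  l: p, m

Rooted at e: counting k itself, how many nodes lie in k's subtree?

13

Descendants of k (including itself): k, b, f, m, l, p, a, j, d, n, c, g, h. That's 13.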